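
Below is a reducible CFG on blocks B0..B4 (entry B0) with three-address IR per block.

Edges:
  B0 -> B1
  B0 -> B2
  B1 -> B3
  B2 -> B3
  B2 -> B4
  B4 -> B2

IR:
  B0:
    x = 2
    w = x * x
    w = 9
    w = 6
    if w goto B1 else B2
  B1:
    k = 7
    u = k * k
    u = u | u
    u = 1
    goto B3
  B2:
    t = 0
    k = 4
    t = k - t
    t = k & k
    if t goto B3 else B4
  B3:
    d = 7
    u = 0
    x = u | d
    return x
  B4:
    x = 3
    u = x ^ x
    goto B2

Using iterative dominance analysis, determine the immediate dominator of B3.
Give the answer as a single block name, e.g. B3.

idom tree: B1←B0 B2←B0 B3←B0 B4←B2
Join-block Dom:
  B2: preds {B0,B4}: {B0} ∩ {B0,B2,B4} = {B0}; idom=B0
  B3: preds {B1,B2}: {B0,B1} ∩ {B0,B2} = {B0}; idom=B0

idom(B3) = B0

Answer: B0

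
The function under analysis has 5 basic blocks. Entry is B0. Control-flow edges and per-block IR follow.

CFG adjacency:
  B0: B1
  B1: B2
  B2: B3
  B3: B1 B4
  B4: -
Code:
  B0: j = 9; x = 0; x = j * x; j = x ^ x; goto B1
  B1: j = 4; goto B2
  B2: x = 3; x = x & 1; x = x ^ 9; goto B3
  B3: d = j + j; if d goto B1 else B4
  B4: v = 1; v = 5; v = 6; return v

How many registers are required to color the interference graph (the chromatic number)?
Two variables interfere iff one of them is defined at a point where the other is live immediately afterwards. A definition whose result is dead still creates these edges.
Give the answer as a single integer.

Block summaries:
  B0: {j,x} / ∅
  B1: {j} / ∅
  B2: {x} / ∅
  B3: {d} / {j}
  B4: {v} / ∅

Live sets:
  live B0: ∅→∅
  live B1: ∅→{j}
  live B2: {j}→{j}
  live B3: {j}→∅
  live B4: ∅→∅

Conflict graph:
  d — ∅
  j — {x}
  v — ∅
  x — {j}

Chromatic number:
  clique {j,x} ⇒ need ≥ 2
  assign d→r0 j→r0 v→r0 x→r1 — no edge inside a register ⇒ χ ≤ 2
  χ = 2

Answer: 2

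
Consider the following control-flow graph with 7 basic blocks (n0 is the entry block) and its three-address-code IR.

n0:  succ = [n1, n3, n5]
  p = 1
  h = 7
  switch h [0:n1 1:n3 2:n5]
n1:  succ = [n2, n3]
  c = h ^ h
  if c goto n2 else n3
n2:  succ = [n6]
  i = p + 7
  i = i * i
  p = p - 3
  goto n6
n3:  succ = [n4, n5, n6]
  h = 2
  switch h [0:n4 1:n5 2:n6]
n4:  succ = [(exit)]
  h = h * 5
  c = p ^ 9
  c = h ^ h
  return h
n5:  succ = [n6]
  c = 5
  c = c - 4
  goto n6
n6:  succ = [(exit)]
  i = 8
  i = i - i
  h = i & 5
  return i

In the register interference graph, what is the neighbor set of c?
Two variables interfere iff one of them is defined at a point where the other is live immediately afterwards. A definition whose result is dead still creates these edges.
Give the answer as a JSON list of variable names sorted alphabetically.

def/use:
  n0: {h,p} / ∅
  n1: {c} / {h}
  n2: {i,p} / {p}
  n3: {h} / ∅
  n4: {c,h} / {h,p}
  n5: {c} / ∅
  n6: {h,i} / ∅

Live sets:
  n0: in=∅ out={h,p}
  n1: in={h,p} out={p}
  n2: in={p} out=∅
  n3: in={p} out={h,p}
  n4: in={h,p} out=∅
  n5: in=∅ out=∅
  n6: in=∅ out=∅

Conflict graph:
  c — {h,p}
  h — {c,i,p}
  i — {h,p}
  p — {c,h,i}

N(c) = ["h", "p"]

Answer: ["h", "p"]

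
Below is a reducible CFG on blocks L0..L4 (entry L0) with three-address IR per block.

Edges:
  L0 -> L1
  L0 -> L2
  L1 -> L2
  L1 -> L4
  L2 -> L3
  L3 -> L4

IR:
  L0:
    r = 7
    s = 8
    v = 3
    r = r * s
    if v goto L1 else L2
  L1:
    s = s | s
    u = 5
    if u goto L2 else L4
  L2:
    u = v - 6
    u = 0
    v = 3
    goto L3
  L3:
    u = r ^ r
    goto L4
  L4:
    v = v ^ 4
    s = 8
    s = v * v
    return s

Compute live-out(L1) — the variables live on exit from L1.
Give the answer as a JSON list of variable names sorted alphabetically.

def/use:
  L0 def {r,s,v} use ∅
  L1 def {s,u} use {s}
  L2 def {u,v} use {v}
  L3 def {u} use {r}
  L4 def {s,v} use {v}

Liveness:
  L0: in=∅ out={r,s,v}
  L1: in={r,s,v} out={r,v}
  L2: in={r,v} out={r,v}
  L3: in={r,v} out={v}
  L4: in={v} out=∅

live-out(L1) = ["r", "v"]

Answer: ["r", "v"]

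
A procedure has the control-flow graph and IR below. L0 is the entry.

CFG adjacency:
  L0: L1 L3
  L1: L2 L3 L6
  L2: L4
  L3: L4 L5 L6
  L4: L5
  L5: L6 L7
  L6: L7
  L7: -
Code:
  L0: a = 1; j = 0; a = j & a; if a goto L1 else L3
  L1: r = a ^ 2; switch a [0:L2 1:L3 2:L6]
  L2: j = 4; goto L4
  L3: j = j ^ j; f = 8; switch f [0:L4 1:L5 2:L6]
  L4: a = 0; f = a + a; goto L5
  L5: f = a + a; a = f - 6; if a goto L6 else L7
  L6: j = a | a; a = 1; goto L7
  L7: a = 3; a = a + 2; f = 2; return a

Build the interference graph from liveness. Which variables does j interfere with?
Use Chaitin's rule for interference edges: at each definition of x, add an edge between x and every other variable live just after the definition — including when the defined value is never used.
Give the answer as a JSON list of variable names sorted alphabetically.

Answer: ["a", "r"]

Working:
Per-block:
  L0: {a,j} / ∅
  L1: {r} / {a}
  L2: {j} / ∅
  L3: {f,j} / {j}
  L4: {a,f} / ∅
  L5: {a,f} / {a}
  L6: {a,j} / {a}
  L7: {a,f} / ∅

Backward fixpoint:
  L0: in=∅ out={a,j}
  L1: in={a,j} out={a,j}
  L2: in=∅ out=∅
  L3: in={a,j} out={a}
  L4: in=∅ out={a}
  L5: in={a} out={a}
  L6: in={a} out=∅
  L7: in=∅ out=∅

Interference:
  a↔{f,j,r}
  f↔{a}
  j↔{a,r}
  r↔{a,j}

N(j) = ["a", "r"]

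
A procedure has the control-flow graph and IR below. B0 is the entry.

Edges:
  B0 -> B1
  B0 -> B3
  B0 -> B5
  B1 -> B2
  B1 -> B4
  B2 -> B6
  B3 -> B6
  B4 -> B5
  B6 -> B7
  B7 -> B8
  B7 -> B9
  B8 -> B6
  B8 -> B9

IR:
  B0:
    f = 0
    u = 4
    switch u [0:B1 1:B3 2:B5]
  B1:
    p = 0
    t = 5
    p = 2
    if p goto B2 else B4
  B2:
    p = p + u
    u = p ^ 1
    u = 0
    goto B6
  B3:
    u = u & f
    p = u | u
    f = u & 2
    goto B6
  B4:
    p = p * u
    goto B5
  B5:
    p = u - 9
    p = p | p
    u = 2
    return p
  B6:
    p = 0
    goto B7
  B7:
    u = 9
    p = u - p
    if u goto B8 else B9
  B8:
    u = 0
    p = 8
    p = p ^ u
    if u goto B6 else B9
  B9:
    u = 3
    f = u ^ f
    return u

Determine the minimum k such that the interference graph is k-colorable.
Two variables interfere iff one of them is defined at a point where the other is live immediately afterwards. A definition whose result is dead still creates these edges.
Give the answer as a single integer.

Answer: 3

Working:
Per-block:
  B0 def {f,u} use ∅
  B1 def {p,t} use ∅
  B2 def {p,u} use {p,u}
  B3 def {f,p,u} use {f,u}
  B4 def {p} use {p,u}
  B5 def {p,u} use {u}
  B6 def {p} use ∅
  B7 def {p,u} use {p}
  B8 def {p,u} use ∅
  B9 def {f,u} use {f}

Liveness:
  B0 li=∅ lo={f,u}
  B1 li={f,u} lo={f,p,u}
  B2 li={f,p,u} lo={f}
  B3 li={f,u} lo={f}
  B4 li={p,u} lo={u}
  B5 li={u} lo=∅
  B6 li={f} lo={f,p}
  B7 li={f,p} lo={f}
  B8 li={f} lo={f}
  B9 li={f} lo=∅

Interfere edges:
  f — {p,t,u}
  p — {f,u}
  t — {f,u}
  u — {f,p,t}

Colouring:
  lower bound: {f,p,u} mutually conflict ⇒ χ ≥ 3
  3-colouring: R0={f}  R1={u}  R2={p,t}
  χ = 3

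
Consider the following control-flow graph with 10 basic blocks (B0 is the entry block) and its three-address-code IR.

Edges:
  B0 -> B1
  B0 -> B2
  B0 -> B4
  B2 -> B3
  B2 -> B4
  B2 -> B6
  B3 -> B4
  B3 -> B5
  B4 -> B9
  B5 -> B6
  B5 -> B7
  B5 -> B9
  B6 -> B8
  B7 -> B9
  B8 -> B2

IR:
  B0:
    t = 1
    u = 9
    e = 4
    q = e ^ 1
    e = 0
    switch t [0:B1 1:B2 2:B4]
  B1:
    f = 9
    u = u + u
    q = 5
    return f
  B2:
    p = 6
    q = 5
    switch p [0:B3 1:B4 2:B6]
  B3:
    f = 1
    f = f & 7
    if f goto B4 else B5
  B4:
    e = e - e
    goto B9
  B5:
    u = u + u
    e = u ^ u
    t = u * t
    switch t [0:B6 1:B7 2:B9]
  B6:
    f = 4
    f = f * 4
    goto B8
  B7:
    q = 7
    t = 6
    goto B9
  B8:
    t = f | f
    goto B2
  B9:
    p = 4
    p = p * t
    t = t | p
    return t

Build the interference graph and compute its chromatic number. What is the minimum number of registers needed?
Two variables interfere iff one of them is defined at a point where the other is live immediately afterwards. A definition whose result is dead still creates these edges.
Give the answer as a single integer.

Answer: 5

Derivation:
Per-block:
  B0: {e,q,t,u} / ∅
  B1: {f,q,u} / {u}
  B2: {p,q} / ∅
  B3: {f} / ∅
  B4: {e} / {e}
  B5: {e,t,u} / {t,u}
  B6: {f} / ∅
  B7: {q,t} / ∅
  B8: {t} / {f}
  B9: {p,t} / {t}

Liveness:
  live B0: ∅→{e,t,u}
  live B1: {u}→∅
  live B2: {e,t,u}→{e,t,u}
  live B3: {e,t,u}→{e,t,u}
  live B4: {e,t}→{t}
  live B5: {t,u}→{e,t,u}
  live B6: {e,u}→{e,f,u}
  live B7: ∅→{t}
  live B8: {e,f,u}→{e,t,u}
  live B9: {t}→∅

Interference:
  e↔{f,p,q,t,u}
  f↔{e,q,t,u}
  p↔{e,q,t,u}
  q↔{e,f,p,t,u}
  t↔{e,f,p,q,u}
  u↔{e,f,p,q,t}

Chromatic number:
  lower bound: {e,f,q,t,u} mutually conflict ⇒ χ ≥ 5
  5-colouring: r0={e}  r1={q}  r2={t}  r3={u}  r4={f,p}
  χ = 5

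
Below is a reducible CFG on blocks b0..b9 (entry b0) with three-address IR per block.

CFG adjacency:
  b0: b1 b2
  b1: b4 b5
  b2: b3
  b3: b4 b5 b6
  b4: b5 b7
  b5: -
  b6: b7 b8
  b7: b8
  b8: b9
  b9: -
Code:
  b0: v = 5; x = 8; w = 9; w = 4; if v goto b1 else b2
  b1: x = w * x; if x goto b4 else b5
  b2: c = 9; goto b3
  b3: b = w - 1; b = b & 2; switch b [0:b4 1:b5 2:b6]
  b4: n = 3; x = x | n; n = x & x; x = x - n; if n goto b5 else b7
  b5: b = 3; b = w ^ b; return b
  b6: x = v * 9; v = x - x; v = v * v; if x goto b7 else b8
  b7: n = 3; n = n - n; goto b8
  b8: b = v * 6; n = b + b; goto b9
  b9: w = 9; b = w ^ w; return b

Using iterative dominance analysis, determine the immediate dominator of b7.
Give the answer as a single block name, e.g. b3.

Answer: b0

Analysis:
idom tree: b1←b0 b2←b0 b3←b2 b4←b0 b5←b0 b6←b3 b7←b0 b8←b0 b9←b8
Dom∩ at merges:
  b4: preds {b1,b3}: {b0,b1} ∩ {b0,b2,b3} = {b0}; idom=b0
  b5: preds {b1,b3,b4}: {b0,b1} ∩ {b0,b2,b3} ∩ {b0,b4} = {b0}; idom=b0
  b7: preds {b4,b6}: {b0,b4} ∩ {b0,b2,b3,b6} = {b0}; idom=b0
  b8: preds {b6,b7}: {b0,b2,b3,b6} ∩ {b0,b7} = {b0}; idom=b0

idom(b7) = b0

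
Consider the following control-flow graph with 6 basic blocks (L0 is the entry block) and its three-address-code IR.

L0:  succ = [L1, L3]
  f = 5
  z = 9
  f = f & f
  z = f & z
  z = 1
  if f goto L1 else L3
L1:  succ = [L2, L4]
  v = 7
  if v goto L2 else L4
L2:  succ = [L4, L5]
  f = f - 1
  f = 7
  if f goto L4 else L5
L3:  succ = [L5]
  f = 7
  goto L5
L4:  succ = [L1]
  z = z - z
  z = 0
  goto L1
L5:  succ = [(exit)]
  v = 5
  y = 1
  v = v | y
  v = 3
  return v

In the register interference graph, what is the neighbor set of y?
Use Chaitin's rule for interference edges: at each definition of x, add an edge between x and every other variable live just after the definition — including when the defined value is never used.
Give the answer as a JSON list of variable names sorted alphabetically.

Answer: ["v"]

Analysis:
def/use:
  L0: def={f,z} ue=∅
  L1: def={v} ue=∅
  L2: def={f} ue={f}
  L3: def={f} ue=∅
  L4: def={z} ue={z}
  L5: def={v,y} ue=∅

Liveness:
  L0 li=∅ lo={f,z}
  L1 li={f,z} lo={f,z}
  L2 li={f,z} lo={f,z}
  L3 li=∅ lo=∅
  L4 li={f,z} lo={f,z}
  L5 li=∅ lo=∅

Interfere edges:
  f — {v,z}
  v — {f,y,z}
  y — {v}
  z — {f,v}

N(y) = ["v"]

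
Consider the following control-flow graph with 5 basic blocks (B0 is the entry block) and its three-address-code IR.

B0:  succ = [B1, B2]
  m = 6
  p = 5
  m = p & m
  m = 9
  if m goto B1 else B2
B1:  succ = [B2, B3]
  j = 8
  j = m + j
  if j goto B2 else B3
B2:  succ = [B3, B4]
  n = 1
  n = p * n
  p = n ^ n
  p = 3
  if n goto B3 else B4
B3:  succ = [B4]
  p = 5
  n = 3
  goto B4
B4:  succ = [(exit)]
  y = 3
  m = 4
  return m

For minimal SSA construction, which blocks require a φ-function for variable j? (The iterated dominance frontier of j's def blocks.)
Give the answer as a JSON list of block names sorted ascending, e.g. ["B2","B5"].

Answer: ["B2", "B3", "B4"]

Working:
idom tree: B1←B0 B2←B0 B3←B0 B4←B0
Dom at joins:
  B2: preds {B0,B1}: {B0} ∩ {B0,B1} = {B0}; idom=B0
  B3: preds {B1,B2}: {B0,B1} ∩ {B0,B2} = {B0}; idom=B0
  B4: preds {B2,B3}: {B0,B2} ∩ {B0,B3} = {B0}; idom=B0

DF walk-up:
  B2←B0: walk · to B0
  B2←B1: walk B1 to B0
  B3←B1: walk B1 to B0
  B3←B2: walk B2 to B0
  B4←B2: walk B2 to B0
  B4←B3: walk B3 to B0
  B0 → ∅
  B1 → {B2,B3}
  B2 → {B3,B4}
  B3 → {B4}
  B4 → ∅

φ for j: defs {B1}
  DF⁺ = {B2,B3,B4}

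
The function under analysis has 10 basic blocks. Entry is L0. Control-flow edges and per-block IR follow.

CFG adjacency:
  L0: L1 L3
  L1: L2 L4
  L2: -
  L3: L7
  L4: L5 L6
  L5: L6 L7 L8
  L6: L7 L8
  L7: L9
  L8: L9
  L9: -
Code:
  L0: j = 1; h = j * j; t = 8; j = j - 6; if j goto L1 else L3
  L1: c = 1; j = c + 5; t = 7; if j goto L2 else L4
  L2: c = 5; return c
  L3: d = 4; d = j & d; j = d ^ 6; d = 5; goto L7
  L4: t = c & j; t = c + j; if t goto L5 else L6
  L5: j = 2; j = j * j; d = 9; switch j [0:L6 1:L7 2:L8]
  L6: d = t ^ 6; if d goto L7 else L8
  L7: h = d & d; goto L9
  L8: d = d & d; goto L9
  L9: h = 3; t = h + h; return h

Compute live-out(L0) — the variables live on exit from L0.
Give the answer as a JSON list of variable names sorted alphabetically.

Answer: ["j"]

Derivation:
def/use:
  L0: {h,j,t} / ∅
  L1: {c,j,t} / ∅
  L2: {c} / ∅
  L3: {d,j} / {j}
  L4: {t} / {c,j}
  L5: {d,j} / ∅
  L6: {d} / {t}
  L7: {h} / {d}
  L8: {d} / {d}
  L9: {h,t} / ∅

Live sets:
  L0 li=∅ lo={j}
  L1 li=∅ lo={c,j}
  L2 li=∅ lo=∅
  L3 li={j} lo={d}
  L4 li={c,j} lo={t}
  L5 li={t} lo={d,t}
  L6 li={t} lo={d}
  L7 li={d} lo=∅
  L8 li={d} lo=∅
  L9 li=∅ lo=∅

live-out(L0) = ["j"]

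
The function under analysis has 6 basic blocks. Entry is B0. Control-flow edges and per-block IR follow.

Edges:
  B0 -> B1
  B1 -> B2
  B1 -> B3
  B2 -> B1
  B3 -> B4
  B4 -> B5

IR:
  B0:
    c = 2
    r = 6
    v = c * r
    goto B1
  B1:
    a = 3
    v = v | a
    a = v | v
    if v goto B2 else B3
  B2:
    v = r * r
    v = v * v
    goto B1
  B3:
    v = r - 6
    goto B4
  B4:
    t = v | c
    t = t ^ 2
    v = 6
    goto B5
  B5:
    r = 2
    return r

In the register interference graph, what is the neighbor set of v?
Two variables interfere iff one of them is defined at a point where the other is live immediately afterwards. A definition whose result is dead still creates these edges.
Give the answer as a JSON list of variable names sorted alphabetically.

Block summaries:
  B0: def={c,r,v} ue=∅
  B1: def={a,v} ue={v}
  B2: def={v} ue={r}
  B3: def={v} ue={r}
  B4: def={t,v} ue={c,v}
  B5: def={r} ue=∅

Backward fixpoint:
  B0: in=∅ out={c,r,v}
  B1: in={c,r,v} out={c,r}
  B2: in={c,r} out={c,r,v}
  B3: in={c,r} out={c,v}
  B4: in={c,v} out=∅
  B5: in=∅ out=∅

Conflict graph:
  a: {c,r,v}
  c: {a,r,v}
  r: {a,c,v}
  t: ∅
  v: {a,c,r}

N(v) = ["a", "c", "r"]

Answer: ["a", "c", "r"]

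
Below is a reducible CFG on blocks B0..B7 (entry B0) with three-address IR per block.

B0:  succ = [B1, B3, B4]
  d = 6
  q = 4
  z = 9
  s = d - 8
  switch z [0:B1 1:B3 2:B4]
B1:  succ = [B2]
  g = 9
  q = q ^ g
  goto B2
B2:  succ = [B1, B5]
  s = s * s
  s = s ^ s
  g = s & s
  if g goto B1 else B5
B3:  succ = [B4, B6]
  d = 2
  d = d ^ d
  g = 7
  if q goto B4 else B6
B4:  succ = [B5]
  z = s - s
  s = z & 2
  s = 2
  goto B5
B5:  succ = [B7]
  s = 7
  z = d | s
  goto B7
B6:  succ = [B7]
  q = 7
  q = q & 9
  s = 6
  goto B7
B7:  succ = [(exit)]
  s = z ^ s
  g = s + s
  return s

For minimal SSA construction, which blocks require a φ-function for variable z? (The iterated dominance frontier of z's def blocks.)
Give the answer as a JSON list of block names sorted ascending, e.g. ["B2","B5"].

idom tree: B1←B0 B2←B1 B3←B0 B4←B0 B5←B0 B6←B3 B7←B0
Join-block Dom:
  B1: preds {B0,B2}: {B0} ∩ {B0,B1,B2} = {B0}; idom=B0
  B4: preds {B0,B3}: {B0} ∩ {B0,B3} = {B0}; idom=B0
  B5: preds {B2,B4}: {B0,B1,B2} ∩ {B0,B4} = {B0}; idom=B0
  B7: preds {B5,B6}: {B0,B5} ∩ {B0,B3,B6} = {B0}; idom=B0

DF walk-up:
  join B1 pred B0: · stop@B0
  join B1 pred B2: B2→B1 stop@B0
  join B4 pred B0: · stop@B0
  join B4 pred B3: B3 stop@B0
  join B5 pred B2: B2→B1 stop@B0
  join B5 pred B4: B4 stop@B0
  join B7 pred B5: B5 stop@B0
  join B7 pred B6: B6→B3 stop@B0
  DF(B0)=∅
  DF(B1)={B1,B5}
  DF(B2)={B1,B5}
  DF(B3)={B4,B7}
  DF(B4)={B5}
  DF(B5)={B7}
  DF(B6)={B7}
  DF(B7)=∅

φ for z: defs {B0,B4,B5}
  DF⁺ = {B5,B7}

Answer: ["B5", "B7"]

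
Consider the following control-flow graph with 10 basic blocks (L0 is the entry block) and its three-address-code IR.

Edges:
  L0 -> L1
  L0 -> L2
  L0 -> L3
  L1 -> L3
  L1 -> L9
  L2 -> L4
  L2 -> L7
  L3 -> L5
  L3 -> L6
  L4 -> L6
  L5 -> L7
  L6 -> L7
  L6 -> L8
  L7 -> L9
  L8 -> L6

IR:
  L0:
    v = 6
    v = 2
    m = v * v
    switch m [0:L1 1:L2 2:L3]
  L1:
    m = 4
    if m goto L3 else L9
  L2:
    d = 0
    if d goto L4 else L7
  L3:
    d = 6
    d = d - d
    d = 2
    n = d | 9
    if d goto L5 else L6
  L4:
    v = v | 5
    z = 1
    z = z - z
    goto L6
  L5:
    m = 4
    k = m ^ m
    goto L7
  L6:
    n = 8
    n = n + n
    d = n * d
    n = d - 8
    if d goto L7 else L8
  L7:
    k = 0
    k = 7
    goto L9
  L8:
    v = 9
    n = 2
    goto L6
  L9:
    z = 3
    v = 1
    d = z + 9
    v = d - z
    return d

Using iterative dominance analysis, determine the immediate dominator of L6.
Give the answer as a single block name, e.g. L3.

Answer: L0

Analysis:
idom tree: L1←L0 L2←L0 L3←L0 L4←L2 L5←L3 L6←L0 L7←L0 L8←L6 L9←L0
Dom∩ at merges:
  L3: preds {L0,L1}: {L0} ∩ {L0,L1} = {L0}; idom=L0
  L6: preds {L3,L4,L8}: {L0,L3} ∩ {L0,L2,L4} ∩ {L0,L6,L8} = {L0}; idom=L0
  L7: preds {L2,L5,L6}: {L0,L2} ∩ {L0,L3,L5} ∩ {L0,L6} = {L0}; idom=L0
  L9: preds {L1,L7}: {L0,L1} ∩ {L0,L7} = {L0}; idom=L0

idom(L6) = L0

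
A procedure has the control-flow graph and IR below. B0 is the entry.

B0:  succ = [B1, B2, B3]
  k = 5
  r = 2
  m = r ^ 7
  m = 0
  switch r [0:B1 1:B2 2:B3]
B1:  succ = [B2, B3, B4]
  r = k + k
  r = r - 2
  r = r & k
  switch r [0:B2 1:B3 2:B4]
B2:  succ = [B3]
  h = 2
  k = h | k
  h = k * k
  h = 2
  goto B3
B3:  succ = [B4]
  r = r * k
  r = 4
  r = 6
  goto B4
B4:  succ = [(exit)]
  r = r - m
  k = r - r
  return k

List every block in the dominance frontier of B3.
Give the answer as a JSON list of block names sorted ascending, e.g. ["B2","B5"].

idom tree: B1←B0 B2←B0 B3←B0 B4←B0
Dom∩ at merges:
  B2: preds {B0,B1}: {B0} ∩ {B0,B1} = {B0}; idom=B0
  B3: preds {B0,B1,B2}: {B0} ∩ {B0,B1} ∩ {B0,B2} = {B0}; idom=B0
  B4: preds {B1,B3}: {B0,B1} ∩ {B0,B3} = {B0}; idom=B0

DF walk-up:
  B2←B0: walk · to B0
  B2←B1: walk B1 to B0
  B3←B0: walk · to B0
  B3←B1: walk B1 to B0
  B3←B2: walk B2 to B0
  B4←B1: walk B1 to B0
  B4←B3: walk B3 to B0
  DF(B0)=∅
  DF(B1)={B2,B3,B4}
  DF(B2)={B3}
  DF(B3)={B4}
  DF(B4)=∅

DF(B3) = ["B4"]

Answer: ["B4"]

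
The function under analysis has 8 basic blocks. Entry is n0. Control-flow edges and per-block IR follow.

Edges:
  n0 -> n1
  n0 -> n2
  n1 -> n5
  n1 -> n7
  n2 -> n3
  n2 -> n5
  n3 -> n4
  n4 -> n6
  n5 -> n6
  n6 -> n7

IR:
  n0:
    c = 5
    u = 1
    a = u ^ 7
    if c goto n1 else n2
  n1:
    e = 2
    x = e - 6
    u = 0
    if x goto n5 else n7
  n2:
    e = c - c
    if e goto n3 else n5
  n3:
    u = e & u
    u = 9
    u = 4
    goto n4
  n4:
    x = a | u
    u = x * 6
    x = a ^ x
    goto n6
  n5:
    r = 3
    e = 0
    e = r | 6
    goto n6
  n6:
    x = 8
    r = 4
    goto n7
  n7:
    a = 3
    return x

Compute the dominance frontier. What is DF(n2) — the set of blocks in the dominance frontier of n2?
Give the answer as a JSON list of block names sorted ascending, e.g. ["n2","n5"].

idom tree: n1←n0 n2←n0 n3←n2 n4←n3 n5←n0 n6←n0 n7←n0
Dom at joins:
  n5: preds {n1,n2}: {n0,n1} ∩ {n0,n2} = {n0}; idom=n0
  n6: preds {n4,n5}: {n0,n2,n3,n4} ∩ {n0,n5} = {n0}; idom=n0
  n7: preds {n1,n6}: {n0,n1} ∩ {n0,n6} = {n0}; idom=n0

DF derivation:
  n5←n1: walk n1 to n0
  n5←n2: walk n2 to n0
  n6←n4: walk n4→n3→n2 to n0
  n6←n5: walk n5 to n0
  n7←n1: walk n1 to n0
  n7←n6: walk n6 to n0
  DF(n0)=∅
  DF(n1)={n5,n7}
  DF(n2)={n5,n6}
  DF(n3)={n6}
  DF(n4)={n6}
  DF(n5)={n6}
  DF(n6)={n7}
  DF(n7)=∅

DF(n2) = ["n5", "n6"]

Answer: ["n5", "n6"]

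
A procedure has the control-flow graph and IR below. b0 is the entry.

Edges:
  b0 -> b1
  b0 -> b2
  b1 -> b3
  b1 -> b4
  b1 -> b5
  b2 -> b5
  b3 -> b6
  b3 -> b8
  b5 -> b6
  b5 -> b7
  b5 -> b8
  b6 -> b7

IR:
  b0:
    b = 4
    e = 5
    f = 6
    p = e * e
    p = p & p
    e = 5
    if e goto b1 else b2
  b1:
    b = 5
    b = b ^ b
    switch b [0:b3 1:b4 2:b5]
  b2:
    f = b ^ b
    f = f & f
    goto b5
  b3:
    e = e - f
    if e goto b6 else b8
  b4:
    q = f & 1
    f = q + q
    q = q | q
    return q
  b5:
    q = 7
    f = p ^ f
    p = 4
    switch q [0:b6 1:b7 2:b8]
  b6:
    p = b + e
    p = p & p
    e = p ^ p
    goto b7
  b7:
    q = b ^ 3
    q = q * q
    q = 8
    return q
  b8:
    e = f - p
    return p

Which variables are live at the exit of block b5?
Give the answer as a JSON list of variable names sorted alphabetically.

Answer: ["b", "e", "f", "p"]

Working:
Block summaries:
  b0: def={b,e,f,p} ue=∅
  b1: def={b} ue=∅
  b2: def={f} ue={b}
  b3: def={e} ue={e,f}
  b4: def={f,q} ue={f}
  b5: def={f,p,q} ue={f,p}
  b6: def={e,p} ue={b,e}
  b7: def={q} ue={b}
  b8: def={e} ue={f,p}

Live sets:
  b0: in=∅ out={b,e,f,p}
  b1: in={e,f,p} out={b,e,f,p}
  b2: in={b,e,p} out={b,e,f,p}
  b3: in={b,e,f,p} out={b,e,f,p}
  b4: in={f} out=∅
  b5: in={b,e,f,p} out={b,e,f,p}
  b6: in={b,e} out={b}
  b7: in={b} out=∅
  b8: in={f,p} out=∅

live-out(b5) = ["b", "e", "f", "p"]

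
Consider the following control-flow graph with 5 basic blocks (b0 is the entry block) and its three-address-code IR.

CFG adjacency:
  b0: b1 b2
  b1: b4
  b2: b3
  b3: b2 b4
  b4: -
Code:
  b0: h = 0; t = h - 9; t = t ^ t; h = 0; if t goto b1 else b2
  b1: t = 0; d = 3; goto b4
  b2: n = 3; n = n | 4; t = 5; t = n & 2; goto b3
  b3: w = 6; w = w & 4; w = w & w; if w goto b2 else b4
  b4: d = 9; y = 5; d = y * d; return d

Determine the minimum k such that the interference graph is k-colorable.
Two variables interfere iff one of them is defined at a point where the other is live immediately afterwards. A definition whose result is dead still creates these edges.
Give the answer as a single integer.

Per-block:
  b0 def {h,t} use ∅
  b1 def {d,t} use ∅
  b2 def {n,t} use ∅
  b3 def {w} use ∅
  b4 def {d,y} use ∅

Live sets:
  b0: in=∅ out=∅
  b1: in=∅ out=∅
  b2: in=∅ out=∅
  b3: in=∅ out=∅
  b4: in=∅ out=∅

Conflict graph:
  d: {y}
  h: {t}
  n: {t}
  t: {h,n}
  w: ∅
  y: {d}

Registers:
  clique {d,y} ⇒ need ≥ 2
  2-colouring: r0={d,t,w}  r1={h,n,y}
  χ = 2

Answer: 2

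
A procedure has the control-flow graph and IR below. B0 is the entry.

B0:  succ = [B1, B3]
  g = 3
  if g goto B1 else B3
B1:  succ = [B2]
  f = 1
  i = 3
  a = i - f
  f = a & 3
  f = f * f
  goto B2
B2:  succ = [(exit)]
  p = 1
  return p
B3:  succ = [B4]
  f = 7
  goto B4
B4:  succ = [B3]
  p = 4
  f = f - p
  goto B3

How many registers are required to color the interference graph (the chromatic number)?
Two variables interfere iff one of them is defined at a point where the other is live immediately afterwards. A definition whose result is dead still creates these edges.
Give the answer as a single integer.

Answer: 2

Working:
Block summaries:
  B0 def {g} use ∅
  B1 def {a,f,i} use ∅
  B2 def {p} use ∅
  B3 def {f} use ∅
  B4 def {f,p} use {f}

Backward fixpoint:
  B0 li=∅ lo=∅
  B1 li=∅ lo=∅
  B2 li=∅ lo=∅
  B3 li=∅ lo={f}
  B4 li={f} lo=∅

Interference:
  a↔∅
  f↔{i,p}
  g↔∅
  i↔{f}
  p↔{f}

Chromatic number:
  clique {f,i} ⇒ need ≥ 2
  assign a→c0 f→c0 g→c0 i→c1 p→c1 — no edge inside a register ⇒ χ ≤ 2
  χ = 2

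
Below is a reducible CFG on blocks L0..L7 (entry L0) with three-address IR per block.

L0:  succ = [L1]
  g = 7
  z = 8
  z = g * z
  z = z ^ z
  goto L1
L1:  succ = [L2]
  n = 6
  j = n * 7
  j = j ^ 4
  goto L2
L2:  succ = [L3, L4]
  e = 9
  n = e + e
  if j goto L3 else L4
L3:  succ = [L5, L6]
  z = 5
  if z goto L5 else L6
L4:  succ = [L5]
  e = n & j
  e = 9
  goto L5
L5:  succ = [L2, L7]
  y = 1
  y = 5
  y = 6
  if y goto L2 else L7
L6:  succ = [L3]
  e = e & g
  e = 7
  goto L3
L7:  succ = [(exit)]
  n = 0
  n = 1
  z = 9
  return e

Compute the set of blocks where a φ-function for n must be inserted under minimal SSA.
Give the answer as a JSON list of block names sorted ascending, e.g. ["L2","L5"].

Answer: ["L2"]

Working:
idom tree: L1←L0 L2←L1 L3←L2 L4←L2 L5←L2 L6←L3 L7←L5
Join-block Dom:
  L2: preds {L1,L5}: {L0,L1} ∩ {L0,L1,L2,L5} = {L0,L1}; idom=L1
  L3: preds {L2,L6}: {L0,L1,L2} ∩ {L0,L1,L2,L3,L6} = {L0,L1,L2}; idom=L2
  L5: preds {L3,L4}: {L0,L1,L2,L3} ∩ {L0,L1,L2,L4} = {L0,L1,L2}; idom=L2

DF walk-up:
  L2←L1: walk · to L1
  L2←L5: walk L5→L2 to L1
  L3←L2: walk · to L2
  L3←L6: walk L6→L3 to L2
  L5←L3: walk L3 to L2
  L5←L4: walk L4 to L2
  L0 → ∅
  L1 → ∅
  L2 → {L2}
  L3 → {L3,L5}
  L4 → {L5}
  L5 → {L2}
  L6 → {L3}
  L7 → ∅

φ for n: defs {L1,L2,L7}
  DF⁺ = {L2}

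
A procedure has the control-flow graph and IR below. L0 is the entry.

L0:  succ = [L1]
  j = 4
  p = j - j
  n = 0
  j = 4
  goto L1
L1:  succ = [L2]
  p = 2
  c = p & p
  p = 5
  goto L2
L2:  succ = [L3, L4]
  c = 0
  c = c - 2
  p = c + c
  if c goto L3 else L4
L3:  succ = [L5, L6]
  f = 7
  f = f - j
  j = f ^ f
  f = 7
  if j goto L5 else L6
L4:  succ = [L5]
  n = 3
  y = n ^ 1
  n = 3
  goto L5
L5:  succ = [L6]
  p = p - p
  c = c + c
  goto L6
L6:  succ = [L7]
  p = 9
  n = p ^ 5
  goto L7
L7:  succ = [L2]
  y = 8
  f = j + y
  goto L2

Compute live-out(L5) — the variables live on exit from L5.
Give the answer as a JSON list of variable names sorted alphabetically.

Per-block:
  L0: {j,n,p} / ∅
  L1: {c,p} / ∅
  L2: {c,p} / ∅
  L3: {f,j} / {j}
  L4: {n,y} / ∅
  L5: {c,p} / {c,p}
  L6: {n,p} / ∅
  L7: {f,y} / {j}

Live sets:
  L0: in=∅ out={j}
  L1: in={j} out={j}
  L2: in={j} out={c,j,p}
  L3: in={c,j,p} out={c,j,p}
  L4: in={c,j,p} out={c,j,p}
  L5: in={c,j,p} out={j}
  L6: in={j} out={j}
  L7: in={j} out={j}

live-out(L5) = ["j"]

Answer: ["j"]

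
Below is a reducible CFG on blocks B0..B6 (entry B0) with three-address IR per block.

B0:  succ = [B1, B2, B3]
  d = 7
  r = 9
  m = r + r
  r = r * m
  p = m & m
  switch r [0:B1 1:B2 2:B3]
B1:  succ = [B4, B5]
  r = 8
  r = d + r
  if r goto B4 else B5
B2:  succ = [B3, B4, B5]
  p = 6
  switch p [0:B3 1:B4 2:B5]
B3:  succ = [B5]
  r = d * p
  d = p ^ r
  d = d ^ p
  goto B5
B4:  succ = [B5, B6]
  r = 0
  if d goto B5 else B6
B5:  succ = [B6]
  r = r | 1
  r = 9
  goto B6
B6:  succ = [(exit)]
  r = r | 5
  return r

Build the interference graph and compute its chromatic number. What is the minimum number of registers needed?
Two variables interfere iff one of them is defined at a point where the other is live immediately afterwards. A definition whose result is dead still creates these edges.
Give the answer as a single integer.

def/use:
  B0: {d,m,p,r} / ∅
  B1: {r} / {d}
  B2: {p} / ∅
  B3: {d,r} / {d,p}
  B4: {r} / {d}
  B5: {r} / {r}
  B6: {r} / {r}

Liveness:
  live B0: ∅→{d,p,r}
  live B1: {d}→{d,r}
  live B2: {d,r}→{d,p,r}
  live B3: {d,p}→{r}
  live B4: {d}→{r}
  live B5: {r}→{r}
  live B6: {r}→∅

Interference:
  d — {m,p,r}
  m — {d,r}
  p — {d,r}
  r — {d,m,p}

Chromatic number:
  clique {d,m,r} ⇒ need ≥ 3
  3-colouring: c0={d}  c1={r}  c2={m,p}
  χ = 3

Answer: 3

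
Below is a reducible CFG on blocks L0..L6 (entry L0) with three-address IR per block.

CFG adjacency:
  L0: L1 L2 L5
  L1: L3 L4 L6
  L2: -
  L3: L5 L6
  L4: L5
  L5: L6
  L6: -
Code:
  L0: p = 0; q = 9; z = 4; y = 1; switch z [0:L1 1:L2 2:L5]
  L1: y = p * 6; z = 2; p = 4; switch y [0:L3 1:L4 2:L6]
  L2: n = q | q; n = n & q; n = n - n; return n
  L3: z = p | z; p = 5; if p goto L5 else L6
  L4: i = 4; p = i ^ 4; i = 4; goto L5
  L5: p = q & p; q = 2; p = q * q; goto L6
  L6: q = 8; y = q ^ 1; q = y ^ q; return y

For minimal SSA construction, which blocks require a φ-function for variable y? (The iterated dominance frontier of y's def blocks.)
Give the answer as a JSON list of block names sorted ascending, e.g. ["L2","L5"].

idom tree: L1←L0 L2←L0 L3←L1 L4←L1 L5←L0 L6←L0
Join-block Dom:
  L5: preds {L0,L3,L4}: {L0} ∩ {L0,L1,L3} ∩ {L0,L1,L4} = {L0}; idom=L0
  L6: preds {L1,L3,L5}: {L0,L1} ∩ {L0,L1,L3} ∩ {L0,L5} = {L0}; idom=L0

DF walk-up:
  L5←L0: walk · to L0
  L5←L3: walk L3→L1 to L0
  L5←L4: walk L4→L1 to L0
  L6←L1: walk L1 to L0
  L6←L3: walk L3→L1 to L0
  L6←L5: walk L5 to L0
  L0 → ∅
  L1 → {L5,L6}
  L2 → ∅
  L3 → {L5,L6}
  L4 → {L5}
  L5 → {L6}
  L6 → ∅

φ for y: defs {L0,L1,L6}
  DF⁺ = {L5,L6}

Answer: ["L5", "L6"]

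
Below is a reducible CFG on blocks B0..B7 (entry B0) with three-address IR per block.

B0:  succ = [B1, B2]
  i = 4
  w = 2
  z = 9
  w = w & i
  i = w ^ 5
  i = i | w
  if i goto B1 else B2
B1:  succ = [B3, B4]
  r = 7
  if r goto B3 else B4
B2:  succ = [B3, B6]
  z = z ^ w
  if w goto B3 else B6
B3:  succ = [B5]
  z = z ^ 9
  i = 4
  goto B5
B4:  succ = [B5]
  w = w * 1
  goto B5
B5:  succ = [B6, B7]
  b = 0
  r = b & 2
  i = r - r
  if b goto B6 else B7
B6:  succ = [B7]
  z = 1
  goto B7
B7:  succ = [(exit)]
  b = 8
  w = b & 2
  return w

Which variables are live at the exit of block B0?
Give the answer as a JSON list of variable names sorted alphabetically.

Block summaries:
  B0: {i,w,z} / ∅
  B1: {r} / ∅
  B2: {z} / {w,z}
  B3: {i,z} / {z}
  B4: {w} / {w}
  B5: {b,i,r} / ∅
  B6: {z} / ∅
  B7: {b,w} / ∅

Backward fixpoint:
  live B0: ∅→{w,z}
  live B1: {w,z}→{w,z}
  live B2: {w,z}→{z}
  live B3: {z}→∅
  live B4: {w}→∅
  live B5: ∅→∅
  live B6: ∅→∅
  live B7: ∅→∅

live-out(B0) = ["w", "z"]

Answer: ["w", "z"]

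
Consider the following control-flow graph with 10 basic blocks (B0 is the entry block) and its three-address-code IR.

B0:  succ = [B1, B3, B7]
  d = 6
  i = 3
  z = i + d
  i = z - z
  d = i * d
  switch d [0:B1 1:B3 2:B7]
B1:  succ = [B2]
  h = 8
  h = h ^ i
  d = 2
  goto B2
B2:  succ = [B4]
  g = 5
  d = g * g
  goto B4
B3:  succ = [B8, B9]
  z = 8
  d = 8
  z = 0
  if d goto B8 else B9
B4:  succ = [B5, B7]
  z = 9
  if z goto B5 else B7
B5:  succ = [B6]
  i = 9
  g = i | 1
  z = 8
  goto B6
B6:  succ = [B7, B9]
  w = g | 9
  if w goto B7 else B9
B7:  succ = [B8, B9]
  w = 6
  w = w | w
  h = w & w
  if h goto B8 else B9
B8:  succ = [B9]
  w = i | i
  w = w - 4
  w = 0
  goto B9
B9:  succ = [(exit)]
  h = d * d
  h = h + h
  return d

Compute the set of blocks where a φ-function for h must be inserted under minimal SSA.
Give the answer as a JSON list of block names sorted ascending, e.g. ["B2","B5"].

idom tree: B1←B0 B2←B1 B3←B0 B4←B2 B5←B4 B6←B5 B7←B0 B8←B0 B9←B0
Join-block Dom:
  B7: preds {B0,B4,B6}: {B0} ∩ {B0,B1,B2,B4} ∩ {B0,B1,B2,B4,B5,B6} = {B0}; idom=B0
  B8: preds {B3,B7}: {B0,B3} ∩ {B0,B7} = {B0}; idom=B0
  B9: preds {B3,B6,B7,B8}: {B0,B3} ∩ {B0,B1,B2,B4,B5,B6} ∩ {B0,B7} ∩ {B0,B8} = {B0}; idom=B0

DF walk-up:
  join B7 pred B0: · stop@B0
  join B7 pred B4: B4→B2→B1 stop@B0
  join B7 pred B6: B6→B5→B4→B2→B1 stop@B0
  join B8 pred B3: B3 stop@B0
  join B8 pred B7: B7 stop@B0
  join B9 pred B3: B3 stop@B0
  join B9 pred B6: B6→B5→B4→B2→B1 stop@B0
  join B9 pred B7: B7 stop@B0
  join B9 pred B8: B8 stop@B0
  DF(B0)=∅
  DF(B1)={B7,B9}
  DF(B2)={B7,B9}
  DF(B3)={B8,B9}
  DF(B4)={B7,B9}
  DF(B5)={B7,B9}
  DF(B6)={B7,B9}
  DF(B7)={B8,B9}
  DF(B8)={B9}
  DF(B9)=∅

φ for h: defs {B1,B7,B9}
  DF⁺ = {B7,B8,B9}

Answer: ["B7", "B8", "B9"]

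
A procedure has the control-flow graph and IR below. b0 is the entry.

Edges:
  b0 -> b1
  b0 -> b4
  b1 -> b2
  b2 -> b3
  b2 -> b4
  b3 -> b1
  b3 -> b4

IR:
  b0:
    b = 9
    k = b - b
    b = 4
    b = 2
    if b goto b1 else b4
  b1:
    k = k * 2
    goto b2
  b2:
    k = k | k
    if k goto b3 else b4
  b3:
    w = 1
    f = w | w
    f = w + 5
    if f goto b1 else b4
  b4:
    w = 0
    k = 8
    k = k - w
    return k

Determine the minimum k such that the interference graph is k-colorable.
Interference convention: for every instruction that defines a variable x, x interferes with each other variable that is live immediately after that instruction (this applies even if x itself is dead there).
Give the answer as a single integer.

Answer: 3

Analysis:
Block summaries:
  b0 def {b,k} use ∅
  b1 def {k} use {k}
  b2 def {k} use {k}
  b3 def {f,w} use ∅
  b4 def {k,w} use ∅

Live sets:
  live b0: ∅→{k}
  live b1: {k}→{k}
  live b2: {k}→{k}
  live b3: {k}→{k}
  live b4: ∅→∅

Interfere edges:
  b: {k}
  f: {k,w}
  k: {b,f,w}
  w: {f,k}

Colouring:
  {f,k,w} pairwise interfere (3-clique) ⇒ χ ≥ 3
  assign b→c1 f→c1 k→c0 w→c2 — no edge inside a register ⇒ χ ≤ 3
  χ = 3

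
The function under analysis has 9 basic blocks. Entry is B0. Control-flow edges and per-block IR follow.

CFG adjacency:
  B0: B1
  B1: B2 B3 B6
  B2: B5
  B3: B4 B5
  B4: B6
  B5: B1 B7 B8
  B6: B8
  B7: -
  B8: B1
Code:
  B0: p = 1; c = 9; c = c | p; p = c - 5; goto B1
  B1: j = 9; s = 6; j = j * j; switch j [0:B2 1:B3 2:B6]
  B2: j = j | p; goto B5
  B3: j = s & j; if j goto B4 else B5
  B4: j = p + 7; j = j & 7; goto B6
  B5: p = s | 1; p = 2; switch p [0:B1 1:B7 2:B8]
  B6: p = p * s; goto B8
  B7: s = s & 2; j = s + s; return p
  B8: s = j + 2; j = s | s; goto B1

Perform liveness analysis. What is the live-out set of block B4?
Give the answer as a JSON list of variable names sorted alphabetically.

Answer: ["j", "p", "s"]

Analysis:
Per-block:
  B0: def={c,p} ue=∅
  B1: def={j,s} ue=∅
  B2: def={j} ue={j,p}
  B3: def={j} ue={j,s}
  B4: def={j} ue={p}
  B5: def={p} ue={s}
  B6: def={p} ue={p,s}
  B7: def={j,s} ue={p,s}
  B8: def={j,s} ue={j}

Liveness:
  B0: in=∅ out={p}
  B1: in={p} out={j,p,s}
  B2: in={j,p,s} out={j,s}
  B3: in={j,p,s} out={j,p,s}
  B4: in={p,s} out={j,p,s}
  B5: in={j,s} out={j,p,s}
  B6: in={j,p,s} out={j,p}
  B7: in={p,s} out=∅
  B8: in={j,p} out={p}

live-out(B4) = ["j", "p", "s"]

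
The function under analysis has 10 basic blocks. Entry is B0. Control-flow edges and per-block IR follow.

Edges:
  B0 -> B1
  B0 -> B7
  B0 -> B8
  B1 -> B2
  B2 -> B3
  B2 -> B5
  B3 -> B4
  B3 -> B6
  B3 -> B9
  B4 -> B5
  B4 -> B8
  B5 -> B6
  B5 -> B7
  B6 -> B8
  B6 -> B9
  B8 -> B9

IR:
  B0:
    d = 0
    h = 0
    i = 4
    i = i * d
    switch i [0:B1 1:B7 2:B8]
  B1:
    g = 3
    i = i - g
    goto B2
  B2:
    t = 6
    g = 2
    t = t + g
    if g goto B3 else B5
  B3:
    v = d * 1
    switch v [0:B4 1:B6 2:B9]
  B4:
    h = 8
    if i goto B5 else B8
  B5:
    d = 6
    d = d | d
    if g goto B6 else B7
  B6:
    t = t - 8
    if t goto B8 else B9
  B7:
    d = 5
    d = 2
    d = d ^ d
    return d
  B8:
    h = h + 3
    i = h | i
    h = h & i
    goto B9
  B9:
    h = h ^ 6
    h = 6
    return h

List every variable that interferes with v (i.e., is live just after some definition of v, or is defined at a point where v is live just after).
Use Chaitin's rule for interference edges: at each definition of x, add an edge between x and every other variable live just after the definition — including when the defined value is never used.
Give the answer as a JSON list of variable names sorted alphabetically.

Per-block:
  B0: def={d,h,i} ue=∅
  B1: def={g,i} ue={i}
  B2: def={g,t} ue=∅
  B3: def={v} ue={d}
  B4: def={h} ue={i}
  B5: def={d} ue={g}
  B6: def={t} ue={t}
  B7: def={d} ue=∅
  B8: def={h,i} ue={h,i}
  B9: def={h} ue={h}

Liveness:
  live B0: ∅→{d,h,i}
  live B1: {d,h,i}→{d,h,i}
  live B2: {d,h,i}→{d,g,h,i,t}
  live B3: {d,g,h,i,t}→{g,h,i,t}
  live B4: {g,i,t}→{g,h,i,t}
  live B5: {g,h,i,t}→{h,i,t}
  live B6: {h,i,t}→{h,i}
  live B7: ∅→∅
  live B8: {h,i}→{h}
  live B9: {h}→∅

Interference:
  d: {g,h,i,t}
  g: {d,h,i,t,v}
  h: {d,g,i,t,v}
  i: {d,g,h,t,v}
  t: {d,g,h,i,v}
  v: {g,h,i,t}

N(v) = ["g", "h", "i", "t"]

Answer: ["g", "h", "i", "t"]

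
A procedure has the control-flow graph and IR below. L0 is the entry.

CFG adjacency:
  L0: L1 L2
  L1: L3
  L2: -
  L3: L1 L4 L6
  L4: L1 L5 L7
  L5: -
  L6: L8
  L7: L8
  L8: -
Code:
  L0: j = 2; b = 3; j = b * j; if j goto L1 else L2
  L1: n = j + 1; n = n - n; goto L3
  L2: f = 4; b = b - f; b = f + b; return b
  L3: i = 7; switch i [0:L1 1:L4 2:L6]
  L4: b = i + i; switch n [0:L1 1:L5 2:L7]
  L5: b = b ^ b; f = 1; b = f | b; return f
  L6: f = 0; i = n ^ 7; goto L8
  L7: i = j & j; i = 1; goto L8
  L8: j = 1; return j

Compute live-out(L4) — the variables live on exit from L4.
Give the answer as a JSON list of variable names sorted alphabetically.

Answer: ["b", "j"]

Analysis:
def/use:
  L0: def={b,j} ue=∅
  L1: def={n} ue={j}
  L2: def={b,f} ue={b}
  L3: def={i} ue=∅
  L4: def={b} ue={i,n}
  L5: def={b,f} ue={b}
  L6: def={f,i} ue={n}
  L7: def={i} ue={j}
  L8: def={j} ue=∅

Liveness:
  L0 li=∅ lo={b,j}
  L1 li={j} lo={j,n}
  L2 li={b} lo=∅
  L3 li={j,n} lo={i,j,n}
  L4 li={i,j,n} lo={b,j}
  L5 li={b} lo=∅
  L6 li={n} lo=∅
  L7 li={j} lo=∅
  L8 li=∅ lo=∅

live-out(L4) = ["b", "j"]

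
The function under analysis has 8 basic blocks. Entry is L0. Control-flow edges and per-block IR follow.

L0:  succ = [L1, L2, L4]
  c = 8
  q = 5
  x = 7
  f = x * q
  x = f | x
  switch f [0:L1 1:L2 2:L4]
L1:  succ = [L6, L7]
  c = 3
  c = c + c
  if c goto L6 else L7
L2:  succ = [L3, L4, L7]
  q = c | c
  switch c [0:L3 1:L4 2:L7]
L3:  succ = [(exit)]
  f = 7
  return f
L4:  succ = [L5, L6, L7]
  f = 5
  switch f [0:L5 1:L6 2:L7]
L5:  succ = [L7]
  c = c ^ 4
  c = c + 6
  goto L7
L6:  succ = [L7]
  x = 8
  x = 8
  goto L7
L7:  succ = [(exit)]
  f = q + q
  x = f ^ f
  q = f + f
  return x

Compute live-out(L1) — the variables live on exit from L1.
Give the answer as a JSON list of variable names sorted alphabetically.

Block summaries:
  L0 def {c,f,q,x} use ∅
  L1 def {c} use ∅
  L2 def {q} use {c}
  L3 def {f} use ∅
  L4 def {f} use ∅
  L5 def {c} use {c}
  L6 def {x} use ∅
  L7 def {f,q,x} use {q}

Live sets:
  L0: in=∅ out={c,q}
  L1: in={q} out={q}
  L2: in={c} out={c,q}
  L3: in=∅ out=∅
  L4: in={c,q} out={c,q}
  L5: in={c,q} out={q}
  L6: in={q} out={q}
  L7: in={q} out=∅

live-out(L1) = ["q"]

Answer: ["q"]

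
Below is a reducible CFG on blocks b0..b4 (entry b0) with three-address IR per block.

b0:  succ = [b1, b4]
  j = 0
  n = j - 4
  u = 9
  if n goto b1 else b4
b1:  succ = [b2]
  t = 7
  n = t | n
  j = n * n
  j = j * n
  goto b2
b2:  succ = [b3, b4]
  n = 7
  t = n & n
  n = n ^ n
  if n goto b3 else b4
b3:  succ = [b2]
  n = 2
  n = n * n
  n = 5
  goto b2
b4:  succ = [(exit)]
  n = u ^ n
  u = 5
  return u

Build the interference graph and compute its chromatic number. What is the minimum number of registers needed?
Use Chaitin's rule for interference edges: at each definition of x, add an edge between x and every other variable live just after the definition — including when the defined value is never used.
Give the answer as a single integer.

def/use:
  b0 def {j,n,u} use ∅
  b1 def {j,n,t} use {n}
  b2 def {n,t} use ∅
  b3 def {n} use ∅
  b4 def {n,u} use {n,u}

Liveness:
  b0 li=∅ lo={n,u}
  b1 li={n,u} lo={u}
  b2 li={u} lo={n,u}
  b3 li={u} lo={u}
  b4 li={n,u} lo=∅

Conflict graph:
  j↔{n,u}
  n↔{j,t,u}
  t↔{n,u}
  u↔{j,n,t}

Chromatic number:
  {j,n,u} pairwise interfere (3-clique) ⇒ χ ≥ 3
  assign j→c2 n→c0 t→c2 u→c1 — no edge inside a register ⇒ χ ≤ 3
  χ = 3

Answer: 3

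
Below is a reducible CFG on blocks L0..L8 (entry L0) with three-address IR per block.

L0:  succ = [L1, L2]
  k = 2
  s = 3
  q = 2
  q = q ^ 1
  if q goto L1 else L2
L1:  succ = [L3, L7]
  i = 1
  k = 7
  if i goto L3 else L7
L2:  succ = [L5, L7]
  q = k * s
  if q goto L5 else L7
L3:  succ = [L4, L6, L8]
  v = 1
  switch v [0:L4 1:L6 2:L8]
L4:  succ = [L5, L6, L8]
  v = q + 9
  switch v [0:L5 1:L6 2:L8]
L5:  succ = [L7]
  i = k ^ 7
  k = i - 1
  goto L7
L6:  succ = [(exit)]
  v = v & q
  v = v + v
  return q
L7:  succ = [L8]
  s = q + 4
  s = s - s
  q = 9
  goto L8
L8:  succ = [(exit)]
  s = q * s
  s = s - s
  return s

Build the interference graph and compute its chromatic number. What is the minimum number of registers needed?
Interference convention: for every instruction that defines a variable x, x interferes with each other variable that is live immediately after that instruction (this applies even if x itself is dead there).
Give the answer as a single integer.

Block summaries:
  L0 def {k,q,s} use ∅
  L1 def {i,k} use ∅
  L2 def {q} use {k,s}
  L3 def {v} use ∅
  L4 def {v} use {q}
  L5 def {i,k} use {k}
  L6 def {v} use {q,v}
  L7 def {q,s} use {q}
  L8 def {s} use {q,s}

Backward fixpoint:
  L0: in=∅ out={k,q,s}
  L1: in={q,s} out={k,q,s}
  L2: in={k,s} out={k,q}
  L3: in={k,q,s} out={k,q,s,v}
  L4: in={k,q,s} out={k,q,s,v}
  L5: in={k,q} out={q}
  L6: in={q,v} out=∅
  L7: in={q} out={q,s}
  L8: in={q,s} out=∅

Interference:
  i↔{k,q,s}
  k↔{i,q,s,v}
  q↔{i,k,s,v}
  s↔{i,k,q,v}
  v↔{k,q,s}

Colouring:
  {i,k,q,s} pairwise interfere (4-clique) ⇒ χ ≥ 4
  4-colouring: R0={k}  R1={q}  R2={s}  R3={i,v}
  χ = 4

Answer: 4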